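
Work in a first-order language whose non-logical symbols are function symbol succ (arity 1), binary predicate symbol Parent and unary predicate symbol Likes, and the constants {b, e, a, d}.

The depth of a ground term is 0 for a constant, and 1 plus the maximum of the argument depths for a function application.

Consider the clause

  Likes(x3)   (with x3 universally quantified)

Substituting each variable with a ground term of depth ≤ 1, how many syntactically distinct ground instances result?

Ground terms of depth ≤ 1:
  Let N_k count ground terms of depth at most k. Each non-constant term of depth ≤ k is some function symbol applied to depth-≤(k−1) arguments, giving N_k = 4 + N_{k-1}.
  N_0 = 4
  N_1 = 4 + 4 = 8
  Explicitly: b, e, a, d, succ(b), succ(e), succ(a), succ(d).
So there are 8 ground terms available for substitution.
There is 1 variable to instantiate (x3),  occurring in at least one literal, so different choices give different ground instances.
Number of ground instances = 8.

8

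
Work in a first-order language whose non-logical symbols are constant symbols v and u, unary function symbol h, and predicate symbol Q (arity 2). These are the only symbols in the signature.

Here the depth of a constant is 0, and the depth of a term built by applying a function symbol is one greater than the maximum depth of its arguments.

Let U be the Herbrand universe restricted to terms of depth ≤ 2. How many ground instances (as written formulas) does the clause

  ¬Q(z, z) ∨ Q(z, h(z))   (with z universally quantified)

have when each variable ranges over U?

6

Ground terms of depth ≤ 2:
  Write N_k for the number of ground terms of depth ≤ k. A term of depth ≤ k is either a constant or a function symbol applied to arguments of depth ≤ k−1, so N_k = 2 + N_{k-1}.
  N_0 = 2
  N_1 = 2 + 2 = 4
  N_2 = 2 + 4 = 6
  Explicitly: v, u, h(v), h(u), h(h(v)), h(h(u)).
So there are 6 ground terms available for substitution.
There is 1 variable to instantiate (z),  occurring in at least one literal, so different choices give different ground instances.
Number of ground instances = 6.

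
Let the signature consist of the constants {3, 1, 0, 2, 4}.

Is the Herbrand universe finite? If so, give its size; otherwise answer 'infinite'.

There are no function symbols, so every ground term is one of the 5 constants.
The Herbrand universe is {3, 1, 0, 2, 4}, which is finite with 5 elements.

5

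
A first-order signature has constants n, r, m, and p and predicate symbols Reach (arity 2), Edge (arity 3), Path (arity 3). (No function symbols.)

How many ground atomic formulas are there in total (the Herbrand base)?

With no function symbols, the Herbrand universe is just the 4 constants.
Ground atoms per predicate: Reach: 4^2 = 16, Edge: 4^3 = 64, Path: 4^3 = 64.
Herbrand base size = 16 + 64 + 64 = 144.

144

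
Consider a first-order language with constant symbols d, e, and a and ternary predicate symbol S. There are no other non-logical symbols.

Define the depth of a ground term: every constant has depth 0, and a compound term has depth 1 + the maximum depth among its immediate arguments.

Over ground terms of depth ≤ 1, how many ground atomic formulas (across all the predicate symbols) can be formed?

27

First count ground terms of depth ≤ 1.
With no function symbols every ground term is a constant, so there are exactly 3 ground terms at every depth bound.
N_0 = 3
N_1 = 3
Explicitly: d, e, a.
So |H| = 3.
Each predicate of arity r yields |H|^r ground atoms (one per choice of an r-tuple from H):
  S: 3^3 = 27
Total ground atoms: 27.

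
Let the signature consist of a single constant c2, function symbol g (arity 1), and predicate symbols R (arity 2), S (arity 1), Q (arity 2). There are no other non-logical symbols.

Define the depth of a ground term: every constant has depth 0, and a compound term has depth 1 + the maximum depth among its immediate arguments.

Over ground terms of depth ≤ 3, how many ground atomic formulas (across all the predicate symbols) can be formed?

36

First count ground terms of depth ≤ 3.
Let N_k = |{terms of depth ≤ k}|. Then N_0 = 1 and N_k = 1 + N_{k-1} for k ≥ 1 (one summand per function symbol, arity giving the exponent).
N_0 = 1
N_1 = 1 + 1 = 2
N_2 = 1 + 2 = 3
N_3 = 1 + 3 = 4
So |H| = 4.
A ground atom is a predicate applied to a tuple of terms from H, so the count is the sum over predicates of |H|^arity:
  R: 4^2 = 16;  S: 4;  Q: 4^2 = 16
Total ground atoms: 16 + 4 + 16 = 36.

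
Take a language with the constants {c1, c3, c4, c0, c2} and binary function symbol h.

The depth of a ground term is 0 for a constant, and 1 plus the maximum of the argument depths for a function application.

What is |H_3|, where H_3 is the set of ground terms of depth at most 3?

819030

Write N_k for the number of ground terms of depth ≤ k. A term of depth ≤ k is either a constant or a function symbol applied to arguments of depth ≤ k−1, so N_k = 5 + N_{k-1}^2.
N_0 = 5
N_1 = 5 + 5^2 = 30
N_2 = 5 + 30^2 = 905
N_3 = 5 + 905^2 = 819030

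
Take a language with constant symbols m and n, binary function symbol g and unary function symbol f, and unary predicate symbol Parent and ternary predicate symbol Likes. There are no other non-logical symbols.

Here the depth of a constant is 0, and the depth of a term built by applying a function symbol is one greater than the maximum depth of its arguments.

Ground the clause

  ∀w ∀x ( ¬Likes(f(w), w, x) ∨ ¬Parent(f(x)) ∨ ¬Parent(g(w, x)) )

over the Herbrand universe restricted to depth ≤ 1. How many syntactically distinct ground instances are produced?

Ground terms of depth ≤ 1:
  Let N_k count ground terms of depth at most k. Each non-constant term of depth ≤ k is some function symbol applied to depth-≤(k−1) arguments, giving N_k = 2 + N_{k-1}^2 + N_{k-1}.
  N_0 = 2
  N_1 = 2 + 2^2 + 2 = 8
  Explicitly: m, n, g(m, m), g(m, n), g(n, m), g(n, n), f(m), f(n).
So there are 8 ground terms available for substitution.
The clause has 2 distinct variables (w, x), each appearing in the body. In the free term algebra distinct substitutions yield syntactically distinct ground instances.
Number of ground instances = 8^2 = 64.

64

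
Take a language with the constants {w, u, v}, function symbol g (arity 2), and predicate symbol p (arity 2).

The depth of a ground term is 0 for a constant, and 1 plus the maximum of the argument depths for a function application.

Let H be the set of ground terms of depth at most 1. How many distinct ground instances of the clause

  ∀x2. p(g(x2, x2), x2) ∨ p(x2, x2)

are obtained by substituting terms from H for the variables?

12

Ground terms of depth ≤ 1:
  Count level by level. With function symbols g/2, the terms of depth ≤ k are the 3 constants together with each function applied to depth-≤(k−1) tuples, so N_k = 3 + N_{k-1}^2.
  N_0 = 3
  N_1 = 3 + 3^2 = 12
  Explicitly: w, u, v, g(w, w), g(w, u), g(w, v), g(u, w), g(u, u), g(u, v), g(v, w), g(v, u), g(v, v).
So there are 12 ground terms available for substitution.
There is 1 variable to instantiate (x2),  occurring in at least one literal, so different choices give different ground instances.
Number of ground instances = 12.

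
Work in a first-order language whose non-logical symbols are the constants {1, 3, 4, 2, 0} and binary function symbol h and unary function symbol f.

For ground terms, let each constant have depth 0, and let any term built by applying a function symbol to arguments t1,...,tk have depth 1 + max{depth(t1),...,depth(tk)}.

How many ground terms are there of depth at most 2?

1265

Write N_k for the number of ground terms of depth ≤ k. A term of depth ≤ k is either a constant or a function symbol applied to arguments of depth ≤ k−1, so N_k = 5 + N_{k-1}^2 + N_{k-1}.
N_0 = 5
N_1 = 5 + 5^2 + 5 = 35
N_2 = 5 + 35^2 + 35 = 1265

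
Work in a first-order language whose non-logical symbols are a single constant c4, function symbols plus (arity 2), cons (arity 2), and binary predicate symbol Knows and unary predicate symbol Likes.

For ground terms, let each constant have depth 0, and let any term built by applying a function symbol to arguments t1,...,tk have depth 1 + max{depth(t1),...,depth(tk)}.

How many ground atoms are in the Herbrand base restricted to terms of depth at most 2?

380

First count ground terms of depth ≤ 2.
Let N_k = |{terms of depth ≤ k}|. Then N_0 = 1 and N_k = 1 + N_{k-1}^2 + N_{k-1}^2 for k ≥ 1 (one summand per function symbol, arity giving the exponent).
N_0 = 1
N_1 = 1 + 1^2 + 1^2 = 3
N_2 = 1 + 3^2 + 3^2 = 19
So |H| = 19.
A ground atom is a predicate applied to a tuple of terms from H, so the count is the sum over predicates of |H|^arity:
  Knows: 19^2 = 361;  Likes: 19
Total ground atoms: 361 + 19 = 380.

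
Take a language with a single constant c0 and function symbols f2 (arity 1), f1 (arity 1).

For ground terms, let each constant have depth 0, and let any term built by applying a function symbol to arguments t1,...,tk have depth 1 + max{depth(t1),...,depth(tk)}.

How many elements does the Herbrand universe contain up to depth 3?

Let N_k = |{terms of depth ≤ k}|. Then N_0 = 1 and N_k = 1 + N_{k-1} + N_{k-1} for k ≥ 1 (one summand per function symbol, arity giving the exponent).
N_0 = 1
N_1 = 1 + 1 + 1 = 3
N_2 = 1 + 3 + 3 = 7
N_3 = 1 + 7 + 7 = 15

15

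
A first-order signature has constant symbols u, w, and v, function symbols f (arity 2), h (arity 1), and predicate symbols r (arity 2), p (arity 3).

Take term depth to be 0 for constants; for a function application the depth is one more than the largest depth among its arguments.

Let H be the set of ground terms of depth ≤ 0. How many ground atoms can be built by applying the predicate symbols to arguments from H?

First count ground terms of depth ≤ 0.
Write N_k for the number of ground terms of depth ≤ k. A term of depth ≤ k is either a constant or a function symbol applied to arguments of depth ≤ k−1, so N_k = 3 + N_{k-1}^2 + N_{k-1}.
N_0 = 3
Explicitly: u, w, v.
So |H| = 3.
For each predicate symbol, the number of ground atoms is |H| raised to its arity; summing:
  r: 3^2 = 9;  p: 3^3 = 27
Total ground atoms: 9 + 27 = 36.

36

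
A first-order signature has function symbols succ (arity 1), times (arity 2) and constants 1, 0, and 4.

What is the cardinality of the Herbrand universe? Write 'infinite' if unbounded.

infinite

The signature has at least one function symbol (succ, arity 1) and at least one constant (1).
Iterating succ gives infinitely many distinct ground terms: 1, succ(1), succ(succ(1)), ...
So the Herbrand universe is infinite.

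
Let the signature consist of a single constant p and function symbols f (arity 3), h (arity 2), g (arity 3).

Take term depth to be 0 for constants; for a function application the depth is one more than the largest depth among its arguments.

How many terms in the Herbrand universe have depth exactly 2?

Let N_k = |{terms of depth ≤ k}|. Then N_0 = 1 and N_k = 1 + N_{k-1}^3 + N_{k-1}^2 + N_{k-1}^3 for k ≥ 1 (one summand per function symbol, arity giving the exponent).
N_0 = 1
N_1 = 1 + 1^3 + 1^2 + 1^3 = 4
N_2 = 1 + 4^3 + 4^2 + 4^3 = 145
Terms of depth exactly 2: N_2 − N_1 = 145 − 4 = 141.

141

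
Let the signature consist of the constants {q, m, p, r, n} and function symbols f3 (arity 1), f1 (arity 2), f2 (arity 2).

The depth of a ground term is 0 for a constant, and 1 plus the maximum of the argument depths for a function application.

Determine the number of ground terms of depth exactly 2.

If N_k denotes the number of depth-≤k ground terms, the 5 constants give N_0 = 5, and each function symbol of arity r contributes N_{k-1}^r new terms at level k: N_k = 5 + N_{k-1} + N_{k-1}^2 + N_{k-1}^2.
N_0 = 5
N_1 = 5 + 5 + 5^2 + 5^2 = 60
N_2 = 5 + 60 + 60^2 + 60^2 = 7265
Terms of depth exactly 2: N_2 − N_1 = 7265 − 60 = 7205.

7205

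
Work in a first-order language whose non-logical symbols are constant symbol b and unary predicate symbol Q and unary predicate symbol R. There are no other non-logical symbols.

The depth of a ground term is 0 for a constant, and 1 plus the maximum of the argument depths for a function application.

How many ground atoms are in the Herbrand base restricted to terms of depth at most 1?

First count ground terms of depth ≤ 1.
With no function symbols every ground term is a constant, so there is exactly 1 ground term at every depth bound.
N_0 = 1
N_1 = 1
So |H| = 1.
For each predicate symbol, the number of ground atoms is |H| raised to its arity; summing:
  Q: 1;  R: 1
Total ground atoms: 1 + 1 = 2.

2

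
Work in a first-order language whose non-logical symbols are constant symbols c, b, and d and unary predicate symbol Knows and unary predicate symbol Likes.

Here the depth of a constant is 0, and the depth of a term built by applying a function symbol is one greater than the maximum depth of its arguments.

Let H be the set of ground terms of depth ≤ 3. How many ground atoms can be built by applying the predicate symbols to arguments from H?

6

First count ground terms of depth ≤ 3.
With no function symbols every ground term is a constant, so there are exactly 3 ground terms at every depth bound.
N_0 = 3
N_1 = 3
N_2 = 3
N_3 = 3
So |H| = 3.
Each predicate of arity r yields |H|^r ground atoms (one per choice of an r-tuple from H):
  Knows: 3;  Likes: 3
Total ground atoms: 3 + 3 = 6.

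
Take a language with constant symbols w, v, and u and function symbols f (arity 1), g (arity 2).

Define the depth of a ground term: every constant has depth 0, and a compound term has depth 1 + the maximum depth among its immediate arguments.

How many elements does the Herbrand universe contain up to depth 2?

Let N_k count ground terms of depth at most k. Each non-constant term of depth ≤ k is some function symbol applied to depth-≤(k−1) arguments, giving N_k = 3 + N_{k-1} + N_{k-1}^2.
N_0 = 3
N_1 = 3 + 3 + 3^2 = 15
N_2 = 3 + 15 + 15^2 = 243

243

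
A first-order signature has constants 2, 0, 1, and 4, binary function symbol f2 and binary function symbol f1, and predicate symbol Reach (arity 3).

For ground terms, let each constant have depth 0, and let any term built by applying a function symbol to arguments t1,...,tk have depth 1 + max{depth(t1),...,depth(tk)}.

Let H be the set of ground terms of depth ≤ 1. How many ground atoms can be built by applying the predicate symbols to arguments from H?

46656

First count ground terms of depth ≤ 1.
Count level by level. With function symbols f2/2, f1/2, the terms of depth ≤ k are the 4 constants together with each function applied to depth-≤(k−1) tuples, so N_k = 4 + N_{k-1}^2 + N_{k-1}^2.
N_0 = 4
N_1 = 4 + 4^2 + 4^2 = 36
So |H| = 36.
A ground atom is a predicate applied to a tuple of terms from H, so the count is the sum over predicates of |H|^arity:
  Reach: 36^3 = 46656
Total ground atoms: 46656.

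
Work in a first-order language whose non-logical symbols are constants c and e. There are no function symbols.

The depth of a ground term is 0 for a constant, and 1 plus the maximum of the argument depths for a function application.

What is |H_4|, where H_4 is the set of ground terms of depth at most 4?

With no function symbols every ground term is a constant, so there are exactly 2 ground terms at every depth bound.
N_0 = 2
N_1 = 2
N_2 = 2
N_3 = 2
N_4 = 2
Explicitly: c, e.

2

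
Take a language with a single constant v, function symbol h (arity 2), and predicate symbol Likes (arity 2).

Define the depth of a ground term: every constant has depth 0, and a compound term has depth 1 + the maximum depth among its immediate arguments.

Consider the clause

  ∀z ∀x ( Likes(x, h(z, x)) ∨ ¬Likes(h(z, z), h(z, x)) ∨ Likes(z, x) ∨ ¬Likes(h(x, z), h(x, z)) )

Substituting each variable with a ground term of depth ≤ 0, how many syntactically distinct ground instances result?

Ground terms of depth ≤ 0:
  If N_k denotes the number of depth-≤k ground terms, the 1 constant gives N_0 = 1, and each function symbol of arity r contributes N_{k-1}^r new terms at level k: N_k = 1 + N_{k-1}^2.
  N_0 = 1
  Explicitly: v.
So there is exactly 1 ground term available for substitution.
The body mentions every one of the 2 quantified variables; since ground terms form a free algebra, no two substitutions collapse to the same formula.
Number of ground instances = 1^2 = 1.

1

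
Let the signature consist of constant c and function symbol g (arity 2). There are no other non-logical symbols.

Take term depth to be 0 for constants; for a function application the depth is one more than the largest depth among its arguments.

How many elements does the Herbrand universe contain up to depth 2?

5

If N_k denotes the number of depth-≤k ground terms, the 1 constant gives N_0 = 1, and each function symbol of arity r contributes N_{k-1}^r new terms at level k: N_k = 1 + N_{k-1}^2.
N_0 = 1
N_1 = 1 + 1^2 = 2
N_2 = 1 + 2^2 = 5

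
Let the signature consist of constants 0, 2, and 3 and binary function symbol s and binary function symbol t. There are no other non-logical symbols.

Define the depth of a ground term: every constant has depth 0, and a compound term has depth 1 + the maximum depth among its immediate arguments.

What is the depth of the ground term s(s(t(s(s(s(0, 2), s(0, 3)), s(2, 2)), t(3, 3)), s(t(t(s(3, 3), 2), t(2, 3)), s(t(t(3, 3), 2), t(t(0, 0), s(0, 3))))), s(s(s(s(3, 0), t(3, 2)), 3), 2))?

depth(s(0, 2)) = 1 + max(0, 0) = 1
depth(s(0, 3)) = 1 + max(0, 0) = 1
depth(s(s(0, 2), s(0, 3))) = 1 + max(1, 1) = 2
depth(s(2, 2)) = 1 + max(0, 0) = 1
depth(s(s(s(0, 2), s(0, 3)), s(2, 2))) = 1 + max(2, 1) = 3
depth(t(3, 3)) = 1 + max(0, 0) = 1
depth(t(s(s(s(0, 2), s(0, 3)), s(2, 2)), t(3, 3))) = 1 + max(3, 1) = 4
depth(s(3, 3)) = 1 + max(0, 0) = 1
depth(t(s(3, 3), 2)) = 1 + max(1, 0) = 2
depth(t(2, 3)) = 1 + max(0, 0) = 1
depth(t(t(s(3, 3), 2), t(2, 3))) = 1 + max(2, 1) = 3
depth(t(t(3, 3), 2)) = 1 + max(1, 0) = 2
depth(t(0, 0)) = 1 + max(0, 0) = 1
depth(t(t(0, 0), s(0, 3))) = 1 + max(1, 1) = 2
depth(s(t(t(3, 3), 2), t(t(0, 0), s(0, 3)))) = 1 + max(2, 2) = 3
depth(s(t(t(s(3, 3), 2), t(2, 3)), s(t(t(3, 3), 2), t(t(0, 0), s(0, 3))))) = 1 + max(3, 3) = 4
depth(s(t(s(s(s(0, 2), s(0, 3)), s(2, 2)), t(3, 3)), s(t(t(s(3, 3), 2), t(2, 3)), s(t(t(3, 3), 2), t(t(0, 0), s(0, 3)))))) = 1 + max(4, 4) = 5
depth(s(3, 0)) = 1 + max(0, 0) = 1
depth(t(3, 2)) = 1 + max(0, 0) = 1
depth(s(s(3, 0), t(3, 2))) = 1 + max(1, 1) = 2
depth(s(s(s(3, 0), t(3, 2)), 3)) = 1 + max(2, 0) = 3
depth(s(s(s(s(3, 0), t(3, 2)), 3), 2)) = 1 + max(3, 0) = 4
depth(s(s(t(s(s(s(0, 2), s(0, 3)), s(2, 2)), t(3, 3)), s(t(t(s(3, 3), 2), t(2, 3)), s(t(t(3, 3), 2), t(t(0, 0), s(0, 3))))), s(s(s(s(3, 0), t(3, 2)), 3), 2))) = 1 + max(5, 4) = 6

6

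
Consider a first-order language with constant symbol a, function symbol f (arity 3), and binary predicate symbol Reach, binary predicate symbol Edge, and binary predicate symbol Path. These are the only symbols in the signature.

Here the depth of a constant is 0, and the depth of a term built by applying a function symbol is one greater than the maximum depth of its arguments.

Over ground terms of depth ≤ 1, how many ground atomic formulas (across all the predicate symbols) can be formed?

12

First count ground terms of depth ≤ 1.
Let N_k = |{terms of depth ≤ k}|. Then N_0 = 1 and N_k = 1 + N_{k-1}^3 for k ≥ 1 (one summand per function symbol, arity giving the exponent).
N_0 = 1
N_1 = 1 + 1^3 = 2
Explicitly: a, f(a, a, a).
So |H| = 2.
Ground atoms are formed by filling each argument slot of a predicate with a term from H, so an r-ary predicate gives |H|^r atoms:
  Reach: 2^2 = 4;  Edge: 2^2 = 4;  Path: 2^2 = 4
Total ground atoms: 4 + 4 + 4 = 12.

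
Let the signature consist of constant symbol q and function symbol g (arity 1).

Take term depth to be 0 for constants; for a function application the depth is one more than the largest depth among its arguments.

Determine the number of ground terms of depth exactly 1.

1

Write N_k for the number of ground terms of depth ≤ k. A term of depth ≤ k is either a constant or a function symbol applied to arguments of depth ≤ k−1, so N_k = 1 + N_{k-1}.
N_0 = 1
N_1 = 1 + 1 = 2
Terms of depth exactly 1: N_1 − N_0 = 2 − 1 = 1.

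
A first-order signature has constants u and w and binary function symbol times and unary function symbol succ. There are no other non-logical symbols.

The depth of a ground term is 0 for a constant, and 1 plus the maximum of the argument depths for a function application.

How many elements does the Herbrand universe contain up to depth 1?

8

If N_k denotes the number of depth-≤k ground terms, the 2 constants give N_0 = 2, and each function symbol of arity r contributes N_{k-1}^r new terms at level k: N_k = 2 + N_{k-1}^2 + N_{k-1}.
N_0 = 2
N_1 = 2 + 2^2 + 2 = 8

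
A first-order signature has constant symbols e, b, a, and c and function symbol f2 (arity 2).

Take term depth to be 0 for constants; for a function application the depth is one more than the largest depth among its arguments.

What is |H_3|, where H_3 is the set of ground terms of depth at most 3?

163220

Write N_k for the number of ground terms of depth ≤ k. A term of depth ≤ k is either a constant or a function symbol applied to arguments of depth ≤ k−1, so N_k = 4 + N_{k-1}^2.
N_0 = 4
N_1 = 4 + 4^2 = 20
N_2 = 4 + 20^2 = 404
N_3 = 4 + 404^2 = 163220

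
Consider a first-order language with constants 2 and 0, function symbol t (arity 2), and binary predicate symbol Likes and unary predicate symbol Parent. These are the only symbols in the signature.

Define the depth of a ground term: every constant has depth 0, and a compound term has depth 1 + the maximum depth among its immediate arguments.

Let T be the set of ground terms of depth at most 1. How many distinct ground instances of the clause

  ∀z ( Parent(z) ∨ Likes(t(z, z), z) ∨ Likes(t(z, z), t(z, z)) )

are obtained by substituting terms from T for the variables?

Ground terms of depth ≤ 1:
  Let N_k = |{terms of depth ≤ k}|. Then N_0 = 2 and N_k = 2 + N_{k-1}^2 for k ≥ 1 (one summand per function symbol, arity giving the exponent).
  N_0 = 2
  N_1 = 2 + 2^2 = 6
  Explicitly: 2, 0, t(2, 2), t(2, 0), t(0, 2), t(0, 0).
So there are 6 ground terms available for substitution.
The variable z ranges independently over the available ground terms, and distinct assignments produce distinct instances.
Number of ground instances = 6.

6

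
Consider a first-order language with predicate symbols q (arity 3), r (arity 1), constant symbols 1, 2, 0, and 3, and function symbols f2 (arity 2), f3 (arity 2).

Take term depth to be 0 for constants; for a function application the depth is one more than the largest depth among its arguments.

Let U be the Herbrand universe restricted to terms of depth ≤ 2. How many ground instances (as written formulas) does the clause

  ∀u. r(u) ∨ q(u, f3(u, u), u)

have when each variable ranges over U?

Ground terms of depth ≤ 2:
  Write N_k for the number of ground terms of depth ≤ k. A term of depth ≤ k is either a constant or a function symbol applied to arguments of depth ≤ k−1, so N_k = 4 + N_{k-1}^2 + N_{k-1}^2.
  N_0 = 4
  N_1 = 4 + 4^2 + 4^2 = 36
  N_2 = 4 + 36^2 + 36^2 = 2596
So there are 2596 ground terms available for substitution.
There is 1 variable to instantiate (u),  occurring in at least one literal, so different choices give different ground instances.
Number of ground instances = 2596.

2596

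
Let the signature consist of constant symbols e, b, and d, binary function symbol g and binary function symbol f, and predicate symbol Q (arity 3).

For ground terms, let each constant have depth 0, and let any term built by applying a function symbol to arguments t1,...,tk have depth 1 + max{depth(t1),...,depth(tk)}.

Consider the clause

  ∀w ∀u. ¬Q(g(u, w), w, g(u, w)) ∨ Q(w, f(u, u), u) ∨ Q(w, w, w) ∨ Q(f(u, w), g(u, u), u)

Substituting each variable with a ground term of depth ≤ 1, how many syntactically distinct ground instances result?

441

Ground terms of depth ≤ 1:
  Write N_k for the number of ground terms of depth ≤ k. A term of depth ≤ k is either a constant or a function symbol applied to arguments of depth ≤ k−1, so N_k = 3 + N_{k-1}^2 + N_{k-1}^2.
  N_0 = 3
  N_1 = 3 + 3^2 + 3^2 = 21
So there are 21 ground terms available for substitution.
The body mentions every one of the 2 quantified variables; since ground terms form a free algebra, no two substitutions collapse to the same formula.
Number of ground instances = 21^2 = 441.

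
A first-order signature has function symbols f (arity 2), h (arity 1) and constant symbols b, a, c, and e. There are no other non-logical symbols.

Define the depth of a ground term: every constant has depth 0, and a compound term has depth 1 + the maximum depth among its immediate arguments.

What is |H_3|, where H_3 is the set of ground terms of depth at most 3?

365424

If N_k denotes the number of depth-≤k ground terms, the 4 constants give N_0 = 4, and each function symbol of arity r contributes N_{k-1}^r new terms at level k: N_k = 4 + N_{k-1}^2 + N_{k-1}.
N_0 = 4
N_1 = 4 + 4^2 + 4 = 24
N_2 = 4 + 24^2 + 24 = 604
N_3 = 4 + 604^2 + 604 = 365424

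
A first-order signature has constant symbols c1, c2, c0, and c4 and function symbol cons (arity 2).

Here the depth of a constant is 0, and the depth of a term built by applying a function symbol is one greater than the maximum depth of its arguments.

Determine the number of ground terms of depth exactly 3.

Let N_k = |{terms of depth ≤ k}|. Then N_0 = 4 and N_k = 4 + N_{k-1}^2 for k ≥ 1 (one summand per function symbol, arity giving the exponent).
N_0 = 4
N_1 = 4 + 4^2 = 20
N_2 = 4 + 20^2 = 404
N_3 = 4 + 404^2 = 163220
Terms of depth exactly 3: N_3 − N_2 = 163220 − 404 = 162816.

162816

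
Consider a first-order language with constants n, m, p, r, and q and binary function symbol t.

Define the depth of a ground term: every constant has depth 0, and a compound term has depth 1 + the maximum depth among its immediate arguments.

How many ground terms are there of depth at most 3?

If N_k denotes the number of depth-≤k ground terms, the 5 constants give N_0 = 5, and each function symbol of arity r contributes N_{k-1}^r new terms at level k: N_k = 5 + N_{k-1}^2.
N_0 = 5
N_1 = 5 + 5^2 = 30
N_2 = 5 + 30^2 = 905
N_3 = 5 + 905^2 = 819030

819030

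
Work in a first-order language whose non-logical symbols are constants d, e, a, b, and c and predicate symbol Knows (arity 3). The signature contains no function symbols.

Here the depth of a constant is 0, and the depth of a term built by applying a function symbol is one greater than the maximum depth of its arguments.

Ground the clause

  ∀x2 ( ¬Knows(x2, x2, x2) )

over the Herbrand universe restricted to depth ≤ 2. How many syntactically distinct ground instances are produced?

5

Ground terms of depth ≤ 2:
  With no function symbols every ground term is a constant, so there are exactly 5 ground terms at every depth bound.
  N_0 = 5
  N_1 = 5
  N_2 = 5
  Explicitly: d, e, a, b, c.
So there are 5 ground terms available for substitution.
The clause has 1 distinct variable (x2), which appears in the body. In the free term algebra distinct substitutions yield syntactically distinct ground instances.
Number of ground instances = 5.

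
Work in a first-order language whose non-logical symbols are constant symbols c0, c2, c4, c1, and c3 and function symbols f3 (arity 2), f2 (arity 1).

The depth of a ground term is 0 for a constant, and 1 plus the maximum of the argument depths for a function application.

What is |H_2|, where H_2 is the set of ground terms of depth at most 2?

If N_k denotes the number of depth-≤k ground terms, the 5 constants give N_0 = 5, and each function symbol of arity r contributes N_{k-1}^r new terms at level k: N_k = 5 + N_{k-1}^2 + N_{k-1}.
N_0 = 5
N_1 = 5 + 5^2 + 5 = 35
N_2 = 5 + 35^2 + 35 = 1265

1265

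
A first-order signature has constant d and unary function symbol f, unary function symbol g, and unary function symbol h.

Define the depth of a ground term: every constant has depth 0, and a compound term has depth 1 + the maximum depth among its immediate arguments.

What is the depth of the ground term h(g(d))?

2

depth(g(d)) = 1 + depth(d) = 1 + 0 = 1
depth(h(g(d))) = 1 + depth(g(d)) = 1 + 1 = 2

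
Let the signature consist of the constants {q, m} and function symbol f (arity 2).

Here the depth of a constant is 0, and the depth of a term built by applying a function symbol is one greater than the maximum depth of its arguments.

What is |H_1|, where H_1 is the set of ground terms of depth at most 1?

Count level by level. With function symbols f/2, the terms of depth ≤ k are the 2 constants together with each function applied to depth-≤(k−1) tuples, so N_k = 2 + N_{k-1}^2.
N_0 = 2
N_1 = 2 + 2^2 = 6
Explicitly: q, m, f(q, q), f(q, m), f(m, q), f(m, m).

6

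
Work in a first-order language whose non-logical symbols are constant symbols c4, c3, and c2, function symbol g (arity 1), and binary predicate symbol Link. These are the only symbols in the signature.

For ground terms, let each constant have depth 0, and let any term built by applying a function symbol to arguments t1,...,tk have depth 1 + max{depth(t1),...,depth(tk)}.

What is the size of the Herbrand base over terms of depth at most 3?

First count ground terms of depth ≤ 3.
If N_k denotes the number of depth-≤k ground terms, the 3 constants give N_0 = 3, and each function symbol of arity r contributes N_{k-1}^r new terms at level k: N_k = 3 + N_{k-1}.
N_0 = 3
N_1 = 3 + 3 = 6
N_2 = 3 + 6 = 9
N_3 = 3 + 9 = 12
Explicitly: c4, c3, c2, g(c4), g(c3), g(c2), g(g(c4)), g(g(c3)), g(g(c2)), g(g(g(c4))), g(g(g(c3))), g(g(g(c2))).
So |H| = 12.
For each predicate symbol, the number of ground atoms is |H| raised to its arity; summing:
  Link: 12^2 = 144
Total ground atoms: 144.

144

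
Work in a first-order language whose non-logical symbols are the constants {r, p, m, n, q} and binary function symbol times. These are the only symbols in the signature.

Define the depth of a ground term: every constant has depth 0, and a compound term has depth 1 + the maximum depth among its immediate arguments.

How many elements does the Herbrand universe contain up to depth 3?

Let N_k = |{terms of depth ≤ k}|. Then N_0 = 5 and N_k = 5 + N_{k-1}^2 for k ≥ 1 (one summand per function symbol, arity giving the exponent).
N_0 = 5
N_1 = 5 + 5^2 = 30
N_2 = 5 + 30^2 = 905
N_3 = 5 + 905^2 = 819030

819030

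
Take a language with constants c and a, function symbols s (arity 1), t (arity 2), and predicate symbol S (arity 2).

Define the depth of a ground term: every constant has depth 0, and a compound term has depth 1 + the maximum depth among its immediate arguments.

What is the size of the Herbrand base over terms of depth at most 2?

5476

First count ground terms of depth ≤ 2.
If N_k denotes the number of depth-≤k ground terms, the 2 constants give N_0 = 2, and each function symbol of arity r contributes N_{k-1}^r new terms at level k: N_k = 2 + N_{k-1} + N_{k-1}^2.
N_0 = 2
N_1 = 2 + 2 + 2^2 = 8
N_2 = 2 + 8 + 8^2 = 74
So |H| = 74.
Ground atoms are formed by filling each argument slot of a predicate with a term from H, so an r-ary predicate gives |H|^r atoms:
  S: 74^2 = 5476
Total ground atoms: 5476.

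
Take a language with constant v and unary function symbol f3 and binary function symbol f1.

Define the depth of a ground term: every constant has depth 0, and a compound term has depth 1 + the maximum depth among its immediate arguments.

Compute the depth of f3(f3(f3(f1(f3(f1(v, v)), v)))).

6

depth(f1(v, v)) = 1 + max(0, 0) = 1
depth(f3(f1(v, v))) = 1 + depth(f1(v, v)) = 1 + 1 = 2
depth(f1(f3(f1(v, v)), v)) = 1 + max(2, 0) = 3
depth(f3(f1(f3(f1(v, v)), v))) = 1 + depth(f1(f3(f1(v, v)), v)) = 1 + 3 = 4
depth(f3(f3(f1(f3(f1(v, v)), v)))) = 1 + depth(f3(f1(f3(f1(v, v)), v))) = 1 + 4 = 5
depth(f3(f3(f3(f1(f3(f1(v, v)), v))))) = 1 + depth(f3(f3(f1(f3(f1(v, v)), v)))) = 1 + 5 = 6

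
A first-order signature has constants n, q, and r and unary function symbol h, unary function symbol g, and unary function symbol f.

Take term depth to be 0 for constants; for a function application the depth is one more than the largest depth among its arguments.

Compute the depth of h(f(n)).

depth(f(n)) = 1 + depth(n) = 1 + 0 = 1
depth(h(f(n))) = 1 + depth(f(n)) = 1 + 1 = 2

2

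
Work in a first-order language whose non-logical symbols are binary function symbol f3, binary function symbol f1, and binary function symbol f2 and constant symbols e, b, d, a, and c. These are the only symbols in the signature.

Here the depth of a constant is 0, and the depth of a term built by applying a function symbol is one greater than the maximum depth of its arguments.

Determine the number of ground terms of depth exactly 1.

Let N_k count ground terms of depth at most k. Each non-constant term of depth ≤ k is some function symbol applied to depth-≤(k−1) arguments, giving N_k = 5 + N_{k-1}^2 + N_{k-1}^2 + N_{k-1}^2.
N_0 = 5
N_1 = 5 + 5^2 + 5^2 + 5^2 = 80
Terms of depth exactly 1: N_1 − N_0 = 80 − 5 = 75.

75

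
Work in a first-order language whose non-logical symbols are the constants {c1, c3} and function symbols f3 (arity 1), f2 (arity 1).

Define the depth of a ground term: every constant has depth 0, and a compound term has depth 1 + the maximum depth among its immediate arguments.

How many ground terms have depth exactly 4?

32

If N_k denotes the number of depth-≤k ground terms, the 2 constants give N_0 = 2, and each function symbol of arity r contributes N_{k-1}^r new terms at level k: N_k = 2 + N_{k-1} + N_{k-1}.
N_0 = 2
N_1 = 2 + 2 + 2 = 6
N_2 = 2 + 6 + 6 = 14
N_3 = 2 + 14 + 14 = 30
N_4 = 2 + 30 + 30 = 62
Terms of depth exactly 4: N_4 − N_3 = 62 − 30 = 32.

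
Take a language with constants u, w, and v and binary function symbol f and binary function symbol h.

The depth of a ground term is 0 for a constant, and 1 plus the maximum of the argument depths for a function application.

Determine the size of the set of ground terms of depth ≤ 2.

885

Count level by level. With function symbols f/2, h/2, the terms of depth ≤ k are the 3 constants together with each function applied to depth-≤(k−1) tuples, so N_k = 3 + N_{k-1}^2 + N_{k-1}^2.
N_0 = 3
N_1 = 3 + 3^2 + 3^2 = 21
N_2 = 3 + 21^2 + 21^2 = 885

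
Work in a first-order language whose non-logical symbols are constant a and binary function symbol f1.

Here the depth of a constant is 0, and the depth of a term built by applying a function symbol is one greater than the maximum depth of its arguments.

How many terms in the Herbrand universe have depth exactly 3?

21

Write N_k for the number of ground terms of depth ≤ k. A term of depth ≤ k is either a constant or a function symbol applied to arguments of depth ≤ k−1, so N_k = 1 + N_{k-1}^2.
N_0 = 1
N_1 = 1 + 1^2 = 2
N_2 = 1 + 2^2 = 5
N_3 = 1 + 5^2 = 26
Terms of depth exactly 3: N_3 − N_2 = 26 − 5 = 21.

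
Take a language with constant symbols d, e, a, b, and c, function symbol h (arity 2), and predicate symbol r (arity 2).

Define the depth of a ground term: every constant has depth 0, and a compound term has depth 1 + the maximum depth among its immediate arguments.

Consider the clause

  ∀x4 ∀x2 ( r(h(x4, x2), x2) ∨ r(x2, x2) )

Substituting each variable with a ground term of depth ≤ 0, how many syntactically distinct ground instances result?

25

Ground terms of depth ≤ 0:
  Write N_k for the number of ground terms of depth ≤ k. A term of depth ≤ k is either a constant or a function symbol applied to arguments of depth ≤ k−1, so N_k = 5 + N_{k-1}^2.
  N_0 = 5
  Explicitly: d, e, a, b, c.
So there are 5 ground terms available for substitution.
The body mentions every one of the 2 quantified variables; since ground terms form a free algebra, no two substitutions collapse to the same formula.
Number of ground instances = 5^2 = 25.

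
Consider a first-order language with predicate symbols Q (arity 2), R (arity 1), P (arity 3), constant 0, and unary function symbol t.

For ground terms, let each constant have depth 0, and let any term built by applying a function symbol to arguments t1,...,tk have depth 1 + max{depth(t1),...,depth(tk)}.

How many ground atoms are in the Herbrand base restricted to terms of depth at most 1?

14

First count ground terms of depth ≤ 1.
Write N_k for the number of ground terms of depth ≤ k. A term of depth ≤ k is either a constant or a function symbol applied to arguments of depth ≤ k−1, so N_k = 1 + N_{k-1}.
N_0 = 1
N_1 = 1 + 1 = 2
So |H| = 2.
Each predicate of arity r yields |H|^r ground atoms (one per choice of an r-tuple from H):
  Q: 2^2 = 4;  R: 2;  P: 2^3 = 8
Total ground atoms: 4 + 2 + 8 = 14.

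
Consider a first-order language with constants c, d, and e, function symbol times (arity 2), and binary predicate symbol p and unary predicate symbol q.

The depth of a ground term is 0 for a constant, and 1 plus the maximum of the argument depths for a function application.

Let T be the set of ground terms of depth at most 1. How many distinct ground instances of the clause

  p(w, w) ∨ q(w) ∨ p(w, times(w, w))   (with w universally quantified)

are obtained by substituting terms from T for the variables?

Ground terms of depth ≤ 1:
  If N_k denotes the number of depth-≤k ground terms, the 3 constants give N_0 = 3, and each function symbol of arity r contributes N_{k-1}^r new terms at level k: N_k = 3 + N_{k-1}^2.
  N_0 = 3
  N_1 = 3 + 3^2 = 12
  Explicitly: c, d, e, times(c, c), times(c, d), times(c, e), times(d, c), times(d, d), times(d, e), times(e, c), times(e, d), times(e, e).
So there are 12 ground terms available for substitution.
The variable w ranges independently over the available ground terms, and distinct assignments produce distinct instances.
Number of ground instances = 12.

12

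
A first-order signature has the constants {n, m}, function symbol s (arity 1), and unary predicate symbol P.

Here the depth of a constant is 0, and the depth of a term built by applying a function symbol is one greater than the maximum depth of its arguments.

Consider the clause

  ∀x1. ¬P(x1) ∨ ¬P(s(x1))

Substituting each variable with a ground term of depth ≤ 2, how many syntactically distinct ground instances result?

6

Ground terms of depth ≤ 2:
  Write N_k for the number of ground terms of depth ≤ k. A term of depth ≤ k is either a constant or a function symbol applied to arguments of depth ≤ k−1, so N_k = 2 + N_{k-1}.
  N_0 = 2
  N_1 = 2 + 2 = 4
  N_2 = 2 + 4 = 6
  Explicitly: n, m, s(n), s(m), s(s(n)), s(s(m)).
So there are 6 ground terms available for substitution.
There is 1 variable to instantiate (x1),  occurring in at least one literal, so different choices give different ground instances.
Number of ground instances = 6.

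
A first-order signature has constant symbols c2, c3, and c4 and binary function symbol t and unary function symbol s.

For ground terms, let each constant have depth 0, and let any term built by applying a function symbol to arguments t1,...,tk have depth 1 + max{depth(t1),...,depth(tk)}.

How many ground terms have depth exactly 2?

If N_k denotes the number of depth-≤k ground terms, the 3 constants give N_0 = 3, and each function symbol of arity r contributes N_{k-1}^r new terms at level k: N_k = 3 + N_{k-1}^2 + N_{k-1}.
N_0 = 3
N_1 = 3 + 3^2 + 3 = 15
N_2 = 3 + 15^2 + 15 = 243
Terms of depth exactly 2: N_2 − N_1 = 243 − 15 = 228.

228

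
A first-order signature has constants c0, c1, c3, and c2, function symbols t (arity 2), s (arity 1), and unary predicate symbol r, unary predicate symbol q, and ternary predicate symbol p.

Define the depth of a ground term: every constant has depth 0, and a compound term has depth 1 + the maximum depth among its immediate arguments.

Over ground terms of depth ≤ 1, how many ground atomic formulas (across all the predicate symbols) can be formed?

First count ground terms of depth ≤ 1.
If N_k denotes the number of depth-≤k ground terms, the 4 constants give N_0 = 4, and each function symbol of arity r contributes N_{k-1}^r new terms at level k: N_k = 4 + N_{k-1}^2 + N_{k-1}.
N_0 = 4
N_1 = 4 + 4^2 + 4 = 24
So |H| = 24.
For each predicate symbol, the number of ground atoms is |H| raised to its arity; summing:
  r: 24;  q: 24;  p: 24^3 = 13824
Total ground atoms: 24 + 24 + 13824 = 13872.

13872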